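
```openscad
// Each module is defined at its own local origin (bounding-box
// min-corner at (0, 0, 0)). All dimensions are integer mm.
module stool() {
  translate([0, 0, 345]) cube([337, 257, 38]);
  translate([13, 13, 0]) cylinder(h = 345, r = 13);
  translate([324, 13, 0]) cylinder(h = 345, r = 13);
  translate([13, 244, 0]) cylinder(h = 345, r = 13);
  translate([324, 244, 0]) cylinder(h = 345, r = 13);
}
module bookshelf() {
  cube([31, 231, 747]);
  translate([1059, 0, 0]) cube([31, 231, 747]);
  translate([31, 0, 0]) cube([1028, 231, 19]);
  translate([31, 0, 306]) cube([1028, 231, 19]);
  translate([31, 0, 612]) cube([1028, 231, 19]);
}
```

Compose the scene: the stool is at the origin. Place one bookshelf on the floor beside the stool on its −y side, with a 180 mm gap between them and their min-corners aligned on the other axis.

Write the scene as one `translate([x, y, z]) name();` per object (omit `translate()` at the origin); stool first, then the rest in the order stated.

stool();
translate([0, -411, 0]) bookshelf();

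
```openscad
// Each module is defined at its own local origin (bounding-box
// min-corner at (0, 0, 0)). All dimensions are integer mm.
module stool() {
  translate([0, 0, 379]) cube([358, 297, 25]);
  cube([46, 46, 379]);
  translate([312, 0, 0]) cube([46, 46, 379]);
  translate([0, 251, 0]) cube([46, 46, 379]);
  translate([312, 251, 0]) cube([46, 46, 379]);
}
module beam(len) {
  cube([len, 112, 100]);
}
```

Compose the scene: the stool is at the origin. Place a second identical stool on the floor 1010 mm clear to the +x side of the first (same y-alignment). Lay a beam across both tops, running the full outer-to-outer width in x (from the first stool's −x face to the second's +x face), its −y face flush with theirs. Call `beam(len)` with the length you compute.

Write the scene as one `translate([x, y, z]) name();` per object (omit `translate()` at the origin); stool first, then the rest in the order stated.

stool();
translate([1368, 0, 0]) stool();
translate([0, 0, 404]) beam(1726);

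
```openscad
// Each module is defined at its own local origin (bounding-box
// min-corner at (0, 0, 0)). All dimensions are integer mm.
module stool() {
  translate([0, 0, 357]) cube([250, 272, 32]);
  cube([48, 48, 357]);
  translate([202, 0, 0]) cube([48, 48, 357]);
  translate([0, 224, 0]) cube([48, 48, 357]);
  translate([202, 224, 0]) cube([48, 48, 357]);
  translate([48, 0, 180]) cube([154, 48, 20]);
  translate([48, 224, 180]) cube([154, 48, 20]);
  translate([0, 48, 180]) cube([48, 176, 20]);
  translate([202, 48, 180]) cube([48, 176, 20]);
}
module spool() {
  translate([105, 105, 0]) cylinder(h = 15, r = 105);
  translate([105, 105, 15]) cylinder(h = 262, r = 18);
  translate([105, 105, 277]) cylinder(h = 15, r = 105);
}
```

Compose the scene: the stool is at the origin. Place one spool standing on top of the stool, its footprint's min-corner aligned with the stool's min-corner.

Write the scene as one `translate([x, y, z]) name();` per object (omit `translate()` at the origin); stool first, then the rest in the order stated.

stool();
translate([0, 0, 389]) spool();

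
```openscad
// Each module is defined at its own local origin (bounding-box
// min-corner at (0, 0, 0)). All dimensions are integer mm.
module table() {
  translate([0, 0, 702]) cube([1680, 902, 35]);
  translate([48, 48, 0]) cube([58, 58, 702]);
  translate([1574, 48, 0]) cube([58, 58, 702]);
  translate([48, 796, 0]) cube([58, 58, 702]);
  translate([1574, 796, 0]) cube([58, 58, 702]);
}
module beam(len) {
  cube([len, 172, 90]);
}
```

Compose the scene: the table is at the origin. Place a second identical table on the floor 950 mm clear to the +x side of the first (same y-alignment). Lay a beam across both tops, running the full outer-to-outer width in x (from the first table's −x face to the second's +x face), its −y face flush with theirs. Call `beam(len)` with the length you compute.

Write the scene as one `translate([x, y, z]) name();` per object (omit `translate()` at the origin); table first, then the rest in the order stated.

table();
translate([2630, 0, 0]) table();
translate([0, 0, 737]) beam(4310);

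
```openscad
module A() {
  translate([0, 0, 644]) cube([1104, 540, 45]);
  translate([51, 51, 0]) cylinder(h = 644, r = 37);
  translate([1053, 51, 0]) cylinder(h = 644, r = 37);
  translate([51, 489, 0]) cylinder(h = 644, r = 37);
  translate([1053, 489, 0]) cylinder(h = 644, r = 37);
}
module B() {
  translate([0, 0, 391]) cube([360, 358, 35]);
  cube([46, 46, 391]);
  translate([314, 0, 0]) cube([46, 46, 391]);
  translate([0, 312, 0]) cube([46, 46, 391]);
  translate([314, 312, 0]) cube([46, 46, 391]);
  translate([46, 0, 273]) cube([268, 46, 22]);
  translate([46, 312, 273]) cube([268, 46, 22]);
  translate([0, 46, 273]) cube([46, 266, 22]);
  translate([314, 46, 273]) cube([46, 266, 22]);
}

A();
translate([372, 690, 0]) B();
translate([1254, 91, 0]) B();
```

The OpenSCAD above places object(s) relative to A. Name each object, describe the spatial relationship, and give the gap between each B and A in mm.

Each stool's nearest face is 150 mm from the table's bounding box.

A is a table. B is a stool. Two stools sit around the table at the +y, +x sides. The gap between each stool and the table is 150 mm.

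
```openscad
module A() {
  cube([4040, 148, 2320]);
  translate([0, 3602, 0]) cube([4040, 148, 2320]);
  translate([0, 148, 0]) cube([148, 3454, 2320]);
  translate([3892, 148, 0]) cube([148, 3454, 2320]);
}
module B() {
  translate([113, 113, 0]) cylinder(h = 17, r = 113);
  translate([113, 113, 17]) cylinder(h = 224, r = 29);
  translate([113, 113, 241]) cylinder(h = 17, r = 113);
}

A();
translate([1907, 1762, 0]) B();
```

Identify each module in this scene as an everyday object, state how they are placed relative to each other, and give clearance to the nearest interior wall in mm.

Clearances: x = 1759, y = 1614; minimum 1614 mm.

A is a house frame. B is a spool. The spool sits inside the house frame, centred. The clearance to the nearest interior wall is 1614 mm.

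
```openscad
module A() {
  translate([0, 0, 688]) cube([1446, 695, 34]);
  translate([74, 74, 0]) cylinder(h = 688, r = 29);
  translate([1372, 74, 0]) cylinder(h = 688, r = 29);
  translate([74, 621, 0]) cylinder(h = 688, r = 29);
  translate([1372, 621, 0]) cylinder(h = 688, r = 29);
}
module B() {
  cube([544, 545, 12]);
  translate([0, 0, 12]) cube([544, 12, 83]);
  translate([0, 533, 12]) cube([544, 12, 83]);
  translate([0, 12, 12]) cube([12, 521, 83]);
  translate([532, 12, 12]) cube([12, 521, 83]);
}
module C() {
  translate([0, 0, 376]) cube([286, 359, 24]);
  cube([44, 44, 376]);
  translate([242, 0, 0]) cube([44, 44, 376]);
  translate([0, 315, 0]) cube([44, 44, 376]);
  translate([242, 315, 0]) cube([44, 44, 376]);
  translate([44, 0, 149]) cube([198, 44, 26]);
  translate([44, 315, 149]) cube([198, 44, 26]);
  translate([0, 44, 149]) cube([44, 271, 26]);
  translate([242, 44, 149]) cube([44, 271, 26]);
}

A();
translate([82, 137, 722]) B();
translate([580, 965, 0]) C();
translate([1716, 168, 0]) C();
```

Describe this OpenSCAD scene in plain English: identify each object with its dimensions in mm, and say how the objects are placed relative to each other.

A is a table: top 1446 mm (x) × 695 mm (y), 34 mm thick, upper face at z = 722 mm, on four round legs of 58 mm diameter, each leg's bounding box inset 45 mm from the nearest pair of top edges, running from z = 0 to the bottom of the top.

B is an open-topped rectangular box: outside dimensions 544×545×95 mm, with a uniform wall and base thickness of 12 mm. The base is a full 544×545 slab on the floor; four walls sit on top of the base. The front and back walls (the −y and +y sides) span the full width; the two side walls fit between them.

C is a four-legged stool. The seat is 286×359 mm, 24 mm thick, top at z = 400 mm. It stands on four square legs, each 44×44 mm in cross-section, from z = 0 to the seat underside, each flush with a corner of the seat. Four stretchers, 44 mm wide and 26 mm tall, connect adjacent legs with their undersides at z = 149 mm, each running between the inner faces of the legs it joins and aligned with the legs' outer faces on the other axis.

The open box is on top of the table. Two stools sit around the table at the +y, +x sides.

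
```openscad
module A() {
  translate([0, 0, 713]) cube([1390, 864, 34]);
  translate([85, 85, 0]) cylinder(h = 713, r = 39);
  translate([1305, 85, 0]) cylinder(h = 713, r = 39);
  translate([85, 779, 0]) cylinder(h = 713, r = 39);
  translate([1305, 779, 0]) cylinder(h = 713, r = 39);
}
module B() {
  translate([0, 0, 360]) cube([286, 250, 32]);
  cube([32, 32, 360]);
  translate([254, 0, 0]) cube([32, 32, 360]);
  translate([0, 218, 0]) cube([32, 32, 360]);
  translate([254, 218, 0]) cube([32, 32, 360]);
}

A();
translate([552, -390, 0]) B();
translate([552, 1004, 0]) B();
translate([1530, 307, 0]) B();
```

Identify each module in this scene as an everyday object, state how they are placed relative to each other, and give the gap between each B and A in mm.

Each stool's nearest face is 140 mm from the table's bounding box.

A is a table. B is a stool. Three stools sit around the table at the −y, +y, +x sides. The gap between each stool and the table is 140 mm.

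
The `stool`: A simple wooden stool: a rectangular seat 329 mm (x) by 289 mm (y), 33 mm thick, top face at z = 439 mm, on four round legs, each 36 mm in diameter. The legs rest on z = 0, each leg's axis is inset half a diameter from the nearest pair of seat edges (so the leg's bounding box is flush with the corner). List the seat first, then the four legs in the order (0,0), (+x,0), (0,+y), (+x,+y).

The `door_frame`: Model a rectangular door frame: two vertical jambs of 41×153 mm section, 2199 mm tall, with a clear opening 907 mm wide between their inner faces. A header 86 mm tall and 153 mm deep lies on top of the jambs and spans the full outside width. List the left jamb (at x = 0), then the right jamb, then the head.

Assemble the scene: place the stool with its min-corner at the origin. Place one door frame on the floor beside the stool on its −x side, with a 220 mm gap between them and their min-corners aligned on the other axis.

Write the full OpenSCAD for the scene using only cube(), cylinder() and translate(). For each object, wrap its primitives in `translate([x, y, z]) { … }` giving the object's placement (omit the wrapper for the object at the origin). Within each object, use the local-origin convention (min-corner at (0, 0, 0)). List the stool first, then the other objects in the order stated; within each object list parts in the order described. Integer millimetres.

translate([0, 0, 406]) cube([329, 289, 33]);
translate([18, 18, 0]) cylinder(h = 406, r = 18);
translate([311, 18, 0]) cylinder(h = 406, r = 18);
translate([18, 271, 0]) cylinder(h = 406, r = 18);
translate([311, 271, 0]) cylinder(h = 406, r = 18);
translate([-1209, 0, 0]) {
  cube([41, 153, 2199]);
  translate([948, 0, 0]) cube([41, 153, 2199]);
  translate([0, 0, 2199]) cube([989, 153, 86]);
}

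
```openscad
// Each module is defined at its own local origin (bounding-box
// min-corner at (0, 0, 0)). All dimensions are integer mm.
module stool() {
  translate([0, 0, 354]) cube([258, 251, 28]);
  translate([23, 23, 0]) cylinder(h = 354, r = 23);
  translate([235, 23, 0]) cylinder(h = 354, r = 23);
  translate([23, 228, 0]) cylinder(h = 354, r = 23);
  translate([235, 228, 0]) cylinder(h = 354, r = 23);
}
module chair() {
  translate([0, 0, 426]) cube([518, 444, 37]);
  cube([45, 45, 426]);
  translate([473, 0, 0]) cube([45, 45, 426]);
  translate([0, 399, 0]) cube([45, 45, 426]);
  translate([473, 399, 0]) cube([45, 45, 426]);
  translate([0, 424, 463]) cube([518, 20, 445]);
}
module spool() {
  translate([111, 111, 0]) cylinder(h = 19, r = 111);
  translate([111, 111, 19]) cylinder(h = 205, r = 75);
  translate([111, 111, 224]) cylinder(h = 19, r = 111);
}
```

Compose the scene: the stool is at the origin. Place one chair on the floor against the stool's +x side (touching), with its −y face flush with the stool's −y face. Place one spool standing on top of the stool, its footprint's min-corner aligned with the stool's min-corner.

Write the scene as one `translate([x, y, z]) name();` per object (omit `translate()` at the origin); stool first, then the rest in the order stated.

stool();
translate([258, 0, 0]) chair();
translate([0, 0, 382]) spool();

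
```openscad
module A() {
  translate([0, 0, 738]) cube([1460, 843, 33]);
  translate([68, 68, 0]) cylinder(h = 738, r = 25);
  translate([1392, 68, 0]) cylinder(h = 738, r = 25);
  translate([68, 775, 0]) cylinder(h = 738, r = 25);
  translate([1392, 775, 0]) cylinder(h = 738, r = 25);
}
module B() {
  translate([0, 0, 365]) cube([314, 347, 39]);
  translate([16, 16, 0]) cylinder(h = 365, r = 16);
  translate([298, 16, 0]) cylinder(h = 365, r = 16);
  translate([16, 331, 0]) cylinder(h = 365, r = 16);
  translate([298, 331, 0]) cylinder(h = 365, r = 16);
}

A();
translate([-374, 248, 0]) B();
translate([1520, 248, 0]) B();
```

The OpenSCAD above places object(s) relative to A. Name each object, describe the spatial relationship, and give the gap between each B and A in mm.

A is a table. B is a stool. Two stools sit around the table at the −x, +x sides. The gap between each stool and the table is 60 mm.

Each stool's nearest face is 60 mm from the table's bounding box.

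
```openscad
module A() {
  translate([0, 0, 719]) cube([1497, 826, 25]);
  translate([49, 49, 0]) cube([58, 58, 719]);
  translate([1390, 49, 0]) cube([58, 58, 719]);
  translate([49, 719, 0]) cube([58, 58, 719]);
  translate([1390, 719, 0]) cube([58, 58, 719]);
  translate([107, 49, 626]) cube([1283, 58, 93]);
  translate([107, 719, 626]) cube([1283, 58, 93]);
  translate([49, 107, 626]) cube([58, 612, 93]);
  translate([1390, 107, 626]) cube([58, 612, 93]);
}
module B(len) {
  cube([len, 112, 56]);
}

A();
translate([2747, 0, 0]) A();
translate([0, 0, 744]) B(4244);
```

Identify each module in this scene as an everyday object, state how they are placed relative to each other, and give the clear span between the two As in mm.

A is a table. B is a beam. A beam spans the tops of two tables. The clear span between the two tables is 1250 mm.

Second table starts at x = 2747; first ends at x = 1497; clear span = 2747 − 1497 = 1250 mm.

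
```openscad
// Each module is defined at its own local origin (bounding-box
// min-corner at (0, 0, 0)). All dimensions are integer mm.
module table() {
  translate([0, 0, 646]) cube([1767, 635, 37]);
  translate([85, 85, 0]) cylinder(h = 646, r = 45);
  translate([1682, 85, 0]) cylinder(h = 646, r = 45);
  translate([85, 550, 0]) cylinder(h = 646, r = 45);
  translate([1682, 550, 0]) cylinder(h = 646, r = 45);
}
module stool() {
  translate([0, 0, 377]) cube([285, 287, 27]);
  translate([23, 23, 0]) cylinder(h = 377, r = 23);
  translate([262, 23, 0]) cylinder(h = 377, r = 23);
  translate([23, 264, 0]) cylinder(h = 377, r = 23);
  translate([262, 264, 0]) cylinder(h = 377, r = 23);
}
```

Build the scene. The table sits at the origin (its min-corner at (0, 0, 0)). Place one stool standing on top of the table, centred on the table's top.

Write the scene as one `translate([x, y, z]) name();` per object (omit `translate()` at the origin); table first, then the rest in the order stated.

table();
translate([741, 174, 683]) stool();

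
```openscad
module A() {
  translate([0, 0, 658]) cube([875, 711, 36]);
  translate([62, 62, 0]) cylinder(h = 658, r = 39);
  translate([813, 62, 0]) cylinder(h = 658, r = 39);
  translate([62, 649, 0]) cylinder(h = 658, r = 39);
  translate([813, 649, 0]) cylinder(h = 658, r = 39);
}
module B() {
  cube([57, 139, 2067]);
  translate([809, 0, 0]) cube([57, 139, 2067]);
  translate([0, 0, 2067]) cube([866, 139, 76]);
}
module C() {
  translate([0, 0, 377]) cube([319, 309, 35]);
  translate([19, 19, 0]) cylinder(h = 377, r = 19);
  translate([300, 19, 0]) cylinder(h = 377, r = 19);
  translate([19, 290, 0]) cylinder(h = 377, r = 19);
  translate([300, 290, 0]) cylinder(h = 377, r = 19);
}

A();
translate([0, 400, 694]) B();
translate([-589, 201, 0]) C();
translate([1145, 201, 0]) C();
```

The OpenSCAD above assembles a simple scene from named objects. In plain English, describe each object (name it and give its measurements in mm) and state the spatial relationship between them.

A is a table: top 875 mm (x) × 711 mm (y), 36 mm thick, upper face at z = 694 mm, on four round legs of 78 mm diameter, each leg's bounding box inset 23 mm from the nearest pair of top edges, running from z = 0 to the bottom of the top.

B is a door frame. The clear opening is 752 mm wide and 2067 mm high. Two 57 mm wide jambs, 139 mm deep, stand either side of the opening from the floor to the top of the opening. A 76 mm thick head sits across the top of both jambs, spanning the full outside width of the frame.

C is a simple wooden stool: a rectangular seat 319 mm (x) by 309 mm (y), 35 mm thick, top face at z = 412 mm, on four round legs, each 38 mm in diameter. The legs rest on z = 0, each leg's axis is inset half a diameter from the nearest pair of seat edges (so the leg's bounding box is flush with the corner).

The door frame is on top of the table. Two stools sit around the table at the −x, +x sides.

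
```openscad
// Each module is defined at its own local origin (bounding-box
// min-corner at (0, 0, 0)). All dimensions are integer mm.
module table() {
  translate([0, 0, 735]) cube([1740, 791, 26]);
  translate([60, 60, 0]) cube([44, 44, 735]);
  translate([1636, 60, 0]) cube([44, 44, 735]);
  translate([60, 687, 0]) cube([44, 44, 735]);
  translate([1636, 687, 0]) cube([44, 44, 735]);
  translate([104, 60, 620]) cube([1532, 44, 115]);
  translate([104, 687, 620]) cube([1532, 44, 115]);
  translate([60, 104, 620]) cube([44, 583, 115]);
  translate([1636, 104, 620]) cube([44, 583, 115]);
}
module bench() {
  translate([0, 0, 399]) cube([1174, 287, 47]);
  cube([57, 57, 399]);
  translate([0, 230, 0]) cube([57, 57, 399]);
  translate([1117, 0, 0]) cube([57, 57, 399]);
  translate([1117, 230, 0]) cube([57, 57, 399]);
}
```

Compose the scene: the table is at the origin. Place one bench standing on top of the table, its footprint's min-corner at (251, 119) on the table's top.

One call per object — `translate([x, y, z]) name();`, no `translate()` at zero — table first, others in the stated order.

table();
translate([251, 119, 761]) bench();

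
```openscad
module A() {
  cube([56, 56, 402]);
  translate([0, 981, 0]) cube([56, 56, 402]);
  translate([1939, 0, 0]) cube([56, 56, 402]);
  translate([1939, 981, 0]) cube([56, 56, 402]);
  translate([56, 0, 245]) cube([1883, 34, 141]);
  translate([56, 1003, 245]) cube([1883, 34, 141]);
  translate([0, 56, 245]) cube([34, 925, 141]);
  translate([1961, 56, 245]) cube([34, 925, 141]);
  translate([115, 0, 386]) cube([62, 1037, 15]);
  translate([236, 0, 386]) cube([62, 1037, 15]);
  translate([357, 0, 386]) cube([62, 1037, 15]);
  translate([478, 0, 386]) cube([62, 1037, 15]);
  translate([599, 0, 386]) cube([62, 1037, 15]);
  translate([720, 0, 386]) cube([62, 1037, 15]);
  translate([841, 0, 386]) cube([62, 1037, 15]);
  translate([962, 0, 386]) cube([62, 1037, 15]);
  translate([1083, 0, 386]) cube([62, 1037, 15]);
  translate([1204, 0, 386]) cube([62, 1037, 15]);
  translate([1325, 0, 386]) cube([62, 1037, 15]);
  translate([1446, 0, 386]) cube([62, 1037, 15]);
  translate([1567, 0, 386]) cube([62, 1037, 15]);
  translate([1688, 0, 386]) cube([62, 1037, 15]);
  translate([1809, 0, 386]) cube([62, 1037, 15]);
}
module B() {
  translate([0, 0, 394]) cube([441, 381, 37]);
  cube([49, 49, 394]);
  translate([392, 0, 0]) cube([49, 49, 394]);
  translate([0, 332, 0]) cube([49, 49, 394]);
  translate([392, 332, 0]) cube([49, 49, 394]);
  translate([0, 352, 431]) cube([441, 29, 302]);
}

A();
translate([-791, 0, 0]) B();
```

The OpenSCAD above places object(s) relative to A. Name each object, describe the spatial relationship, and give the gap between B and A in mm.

A is a bed frame. B is a chair. The chair is on the floor beside the bed frame on its −x side. The gap between the chair and the bed frame is 350 mm.

The chair's nearest face is 350 mm from the bed frame's −x face.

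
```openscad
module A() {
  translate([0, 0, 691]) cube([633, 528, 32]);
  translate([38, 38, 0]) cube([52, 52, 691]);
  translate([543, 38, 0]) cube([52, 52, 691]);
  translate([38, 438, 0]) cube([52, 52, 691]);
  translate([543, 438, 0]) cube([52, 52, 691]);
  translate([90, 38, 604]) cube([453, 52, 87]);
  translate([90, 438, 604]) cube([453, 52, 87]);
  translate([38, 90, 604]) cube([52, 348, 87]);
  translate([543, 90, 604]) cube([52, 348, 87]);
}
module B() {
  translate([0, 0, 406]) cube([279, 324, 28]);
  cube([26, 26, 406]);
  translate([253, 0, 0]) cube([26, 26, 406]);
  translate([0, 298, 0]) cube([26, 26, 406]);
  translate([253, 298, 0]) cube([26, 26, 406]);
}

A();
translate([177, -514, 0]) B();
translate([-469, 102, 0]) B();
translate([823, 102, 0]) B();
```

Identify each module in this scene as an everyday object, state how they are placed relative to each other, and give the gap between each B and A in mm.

A is a table. B is a stool. Three stools sit around the table at the −y, −x, +x sides. The gap between each stool and the table is 190 mm.

Each stool's nearest face is 190 mm from the table's bounding box.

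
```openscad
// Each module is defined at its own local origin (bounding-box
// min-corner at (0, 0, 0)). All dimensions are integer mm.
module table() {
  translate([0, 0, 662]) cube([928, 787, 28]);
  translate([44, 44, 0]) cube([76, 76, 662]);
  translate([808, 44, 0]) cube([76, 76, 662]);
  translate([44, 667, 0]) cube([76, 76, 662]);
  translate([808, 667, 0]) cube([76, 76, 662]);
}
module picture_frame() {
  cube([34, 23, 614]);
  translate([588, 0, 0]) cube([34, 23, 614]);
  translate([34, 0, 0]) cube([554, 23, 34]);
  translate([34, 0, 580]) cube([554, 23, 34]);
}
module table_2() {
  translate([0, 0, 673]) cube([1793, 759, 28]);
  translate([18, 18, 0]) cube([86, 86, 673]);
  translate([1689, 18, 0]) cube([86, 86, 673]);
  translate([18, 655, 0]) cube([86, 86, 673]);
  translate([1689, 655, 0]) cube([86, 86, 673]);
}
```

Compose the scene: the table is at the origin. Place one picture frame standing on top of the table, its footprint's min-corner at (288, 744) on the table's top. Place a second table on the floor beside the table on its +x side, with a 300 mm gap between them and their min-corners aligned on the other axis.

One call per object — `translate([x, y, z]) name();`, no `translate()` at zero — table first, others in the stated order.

table();
translate([288, 744, 690]) picture_frame();
translate([1228, 0, 0]) table_2();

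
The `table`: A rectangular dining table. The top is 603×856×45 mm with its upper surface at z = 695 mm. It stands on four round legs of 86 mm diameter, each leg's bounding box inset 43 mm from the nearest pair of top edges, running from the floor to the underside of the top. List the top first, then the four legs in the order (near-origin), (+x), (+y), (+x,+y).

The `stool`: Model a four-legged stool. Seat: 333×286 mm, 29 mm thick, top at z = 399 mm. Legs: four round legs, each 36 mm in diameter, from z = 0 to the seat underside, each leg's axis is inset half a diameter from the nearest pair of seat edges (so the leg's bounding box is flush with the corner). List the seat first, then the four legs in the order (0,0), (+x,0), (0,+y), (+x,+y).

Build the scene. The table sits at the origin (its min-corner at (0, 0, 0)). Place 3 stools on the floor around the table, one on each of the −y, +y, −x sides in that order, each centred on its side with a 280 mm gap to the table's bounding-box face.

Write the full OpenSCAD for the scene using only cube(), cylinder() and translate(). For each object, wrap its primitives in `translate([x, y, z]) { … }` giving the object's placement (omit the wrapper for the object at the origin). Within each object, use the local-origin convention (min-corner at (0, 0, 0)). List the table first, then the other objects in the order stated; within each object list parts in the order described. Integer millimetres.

translate([0, 0, 650]) cube([603, 856, 45]);
translate([86, 86, 0]) cylinder(h = 650, r = 43);
translate([517, 86, 0]) cylinder(h = 650, r = 43);
translate([86, 770, 0]) cylinder(h = 650, r = 43);
translate([517, 770, 0]) cylinder(h = 650, r = 43);
translate([135, -566, 0]) {
  translate([0, 0, 370]) cube([333, 286, 29]);
  translate([18, 18, 0]) cylinder(h = 370, r = 18);
  translate([315, 18, 0]) cylinder(h = 370, r = 18);
  translate([18, 268, 0]) cylinder(h = 370, r = 18);
  translate([315, 268, 0]) cylinder(h = 370, r = 18);
}
translate([135, 1136, 0]) {
  translate([0, 0, 370]) cube([333, 286, 29]);
  translate([18, 18, 0]) cylinder(h = 370, r = 18);
  translate([315, 18, 0]) cylinder(h = 370, r = 18);
  translate([18, 268, 0]) cylinder(h = 370, r = 18);
  translate([315, 268, 0]) cylinder(h = 370, r = 18);
}
translate([-613, 285, 0]) {
  translate([0, 0, 370]) cube([333, 286, 29]);
  translate([18, 18, 0]) cylinder(h = 370, r = 18);
  translate([315, 18, 0]) cylinder(h = 370, r = 18);
  translate([18, 268, 0]) cylinder(h = 370, r = 18);
  translate([315, 268, 0]) cylinder(h = 370, r = 18);
}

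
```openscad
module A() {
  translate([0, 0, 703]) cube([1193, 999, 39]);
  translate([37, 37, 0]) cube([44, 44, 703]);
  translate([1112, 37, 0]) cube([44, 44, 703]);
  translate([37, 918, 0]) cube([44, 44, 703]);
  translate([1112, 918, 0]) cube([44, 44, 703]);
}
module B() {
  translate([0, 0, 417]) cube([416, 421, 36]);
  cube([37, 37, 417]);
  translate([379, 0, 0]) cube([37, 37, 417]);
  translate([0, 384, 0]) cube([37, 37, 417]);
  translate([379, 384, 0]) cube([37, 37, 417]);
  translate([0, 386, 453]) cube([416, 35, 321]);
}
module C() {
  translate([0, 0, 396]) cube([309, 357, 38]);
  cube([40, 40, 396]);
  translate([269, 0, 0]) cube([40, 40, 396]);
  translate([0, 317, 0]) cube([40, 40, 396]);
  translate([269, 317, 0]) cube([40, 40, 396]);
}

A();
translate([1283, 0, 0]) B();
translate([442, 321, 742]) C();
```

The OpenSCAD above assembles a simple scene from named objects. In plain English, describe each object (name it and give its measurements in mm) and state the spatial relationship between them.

A is a rectangular dining table. The top is 1193×999×39 mm with its upper surface at z = 742 mm. It stands on four 44×44 mm square legs, each inset 37 mm from the nearest pair of top edges, running from the floor to the underside of the top.

B is a chair. The seat is a 416×421×36 mm slab with its top at z = 453 mm, on four 37×37 mm corner legs (flush with the seat edges, standing on z = 0). A flat backrest 35 mm thick, 321 mm tall, spans the full seat width and rises from the seat top along its +y edge, rear face flush with the rear of the seat.

C is a simple wooden stool: a rectangular seat 309 mm (x) by 357 mm (y), 38 mm thick, top face at z = 434 mm, on four square legs, each 40×40 mm in cross-section. The legs rest on z = 0, each flush with a corner of the seat.

The chair is on the floor beside the table on its +x side. The stool is on top of the table, centred.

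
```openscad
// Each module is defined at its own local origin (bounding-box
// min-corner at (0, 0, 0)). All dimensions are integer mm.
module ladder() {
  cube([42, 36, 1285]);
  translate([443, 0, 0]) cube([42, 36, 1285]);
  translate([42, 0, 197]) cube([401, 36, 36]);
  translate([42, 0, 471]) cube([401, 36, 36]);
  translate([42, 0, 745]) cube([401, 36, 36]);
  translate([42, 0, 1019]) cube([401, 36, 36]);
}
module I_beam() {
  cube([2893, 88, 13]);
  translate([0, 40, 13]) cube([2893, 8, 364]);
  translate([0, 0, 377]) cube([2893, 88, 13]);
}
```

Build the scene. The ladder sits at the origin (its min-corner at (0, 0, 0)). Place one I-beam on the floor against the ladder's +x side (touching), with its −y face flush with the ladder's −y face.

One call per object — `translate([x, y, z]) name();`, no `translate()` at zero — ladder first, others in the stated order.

ladder();
translate([485, 0, 0]) I_beam();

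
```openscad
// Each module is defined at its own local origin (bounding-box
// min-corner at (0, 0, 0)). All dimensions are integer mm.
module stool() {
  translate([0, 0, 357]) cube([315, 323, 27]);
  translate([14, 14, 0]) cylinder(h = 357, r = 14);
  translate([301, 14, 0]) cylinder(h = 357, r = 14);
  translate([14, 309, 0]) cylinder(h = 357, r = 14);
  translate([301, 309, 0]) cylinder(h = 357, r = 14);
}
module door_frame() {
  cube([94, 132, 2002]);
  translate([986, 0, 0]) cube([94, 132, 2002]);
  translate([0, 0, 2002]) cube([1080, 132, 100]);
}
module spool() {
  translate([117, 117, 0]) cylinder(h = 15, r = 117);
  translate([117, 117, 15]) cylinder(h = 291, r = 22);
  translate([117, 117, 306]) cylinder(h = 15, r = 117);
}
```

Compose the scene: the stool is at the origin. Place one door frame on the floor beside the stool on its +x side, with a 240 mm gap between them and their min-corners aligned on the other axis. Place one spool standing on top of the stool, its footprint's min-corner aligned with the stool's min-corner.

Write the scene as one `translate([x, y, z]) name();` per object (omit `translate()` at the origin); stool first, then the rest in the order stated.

stool();
translate([555, 0, 0]) door_frame();
translate([0, 0, 384]) spool();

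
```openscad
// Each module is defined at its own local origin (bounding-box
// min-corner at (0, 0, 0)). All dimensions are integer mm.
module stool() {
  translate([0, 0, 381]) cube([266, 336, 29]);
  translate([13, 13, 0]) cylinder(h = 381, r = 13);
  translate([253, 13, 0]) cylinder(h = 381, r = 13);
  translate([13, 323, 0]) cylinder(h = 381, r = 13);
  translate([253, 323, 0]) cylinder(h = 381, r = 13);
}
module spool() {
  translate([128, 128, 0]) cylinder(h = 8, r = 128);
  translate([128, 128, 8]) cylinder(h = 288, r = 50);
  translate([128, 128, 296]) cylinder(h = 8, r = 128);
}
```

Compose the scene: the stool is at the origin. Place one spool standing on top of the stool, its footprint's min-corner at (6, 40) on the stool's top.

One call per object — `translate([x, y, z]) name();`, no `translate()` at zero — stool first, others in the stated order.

stool();
translate([6, 40, 410]) spool();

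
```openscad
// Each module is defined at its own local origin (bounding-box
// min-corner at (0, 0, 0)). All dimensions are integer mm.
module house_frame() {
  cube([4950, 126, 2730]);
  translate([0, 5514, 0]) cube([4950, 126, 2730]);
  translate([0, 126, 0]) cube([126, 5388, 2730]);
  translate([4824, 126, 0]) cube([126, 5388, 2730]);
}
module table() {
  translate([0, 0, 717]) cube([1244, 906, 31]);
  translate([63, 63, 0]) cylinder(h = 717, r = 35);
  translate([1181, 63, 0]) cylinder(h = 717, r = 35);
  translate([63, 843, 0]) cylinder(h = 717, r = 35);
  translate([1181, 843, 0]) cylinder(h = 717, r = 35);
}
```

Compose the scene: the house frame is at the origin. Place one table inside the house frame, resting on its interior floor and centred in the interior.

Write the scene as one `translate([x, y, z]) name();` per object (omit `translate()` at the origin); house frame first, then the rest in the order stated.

house_frame();
translate([1853, 2367, 0]) table();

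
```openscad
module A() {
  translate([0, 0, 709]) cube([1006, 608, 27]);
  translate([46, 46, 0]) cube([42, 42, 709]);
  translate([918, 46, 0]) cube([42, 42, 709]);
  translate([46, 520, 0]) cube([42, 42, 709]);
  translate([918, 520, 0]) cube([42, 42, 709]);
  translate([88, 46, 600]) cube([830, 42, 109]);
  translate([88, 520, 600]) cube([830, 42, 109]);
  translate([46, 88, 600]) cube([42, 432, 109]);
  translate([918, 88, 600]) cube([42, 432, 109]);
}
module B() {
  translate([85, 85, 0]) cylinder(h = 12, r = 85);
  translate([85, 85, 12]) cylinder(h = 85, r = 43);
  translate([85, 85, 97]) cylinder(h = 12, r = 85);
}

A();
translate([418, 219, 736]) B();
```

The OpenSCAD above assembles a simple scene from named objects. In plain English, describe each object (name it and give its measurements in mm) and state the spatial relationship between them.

A is a table with a 1006×608 mm rectangular top, 27 mm thick, top surface at z = 736 mm, supported by four 42×42 mm square legs, each inset 46 mm from the nearest pair of top edges, running from the floor. Four apron rails, 42 mm thick and 109 mm tall, run between adjacent legs with their top edges flush with the underside of the top and their outer faces flush with the legs' outer faces.

B is a spool: two coaxial disc flanges of radius 85 mm and thickness 12 mm, joined by a core cylinder of radius 43 mm and height 85 mm. The lower flange rests on z = 0 and the three cylinders share a vertical axis.

The spool is on top of the table, centred.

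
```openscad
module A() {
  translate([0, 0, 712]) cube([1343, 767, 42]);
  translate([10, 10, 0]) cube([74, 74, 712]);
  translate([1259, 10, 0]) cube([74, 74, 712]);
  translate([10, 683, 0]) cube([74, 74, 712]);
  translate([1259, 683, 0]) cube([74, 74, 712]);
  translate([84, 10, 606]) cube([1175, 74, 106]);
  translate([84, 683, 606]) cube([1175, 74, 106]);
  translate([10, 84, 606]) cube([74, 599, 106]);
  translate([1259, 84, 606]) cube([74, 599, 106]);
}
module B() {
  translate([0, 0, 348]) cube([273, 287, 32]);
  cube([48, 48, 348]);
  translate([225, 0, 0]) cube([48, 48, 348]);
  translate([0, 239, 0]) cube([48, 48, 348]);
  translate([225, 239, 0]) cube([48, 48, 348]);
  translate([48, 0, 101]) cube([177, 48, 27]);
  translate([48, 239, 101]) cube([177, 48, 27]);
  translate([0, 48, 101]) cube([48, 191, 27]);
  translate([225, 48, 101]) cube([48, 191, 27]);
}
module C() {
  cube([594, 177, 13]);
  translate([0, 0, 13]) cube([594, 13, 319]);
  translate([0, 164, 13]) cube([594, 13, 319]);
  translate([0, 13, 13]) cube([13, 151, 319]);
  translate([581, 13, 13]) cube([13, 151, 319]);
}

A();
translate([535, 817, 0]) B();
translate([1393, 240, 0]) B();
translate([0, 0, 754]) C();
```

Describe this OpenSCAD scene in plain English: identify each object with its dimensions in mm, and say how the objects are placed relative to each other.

A is a rectangular dining table. The top is 1343×767×42 mm with its upper surface at z = 754 mm. It stands on four 74×74 mm square legs, each inset 10 mm from the nearest pair of top edges, running from the floor to the underside of the top. Four apron rails, 74 mm thick and 106 mm tall, run between adjacent legs with their top edges flush with the underside of the top and their outer faces flush with the legs' outer faces.

B is a four-legged stool. The seat is 273×287 mm, 32 mm thick, top at z = 380 mm. It stands on four square legs, each 48×48 mm in cross-section, from z = 0 to the seat underside, each flush with a corner of the seat. Four stretchers, 48 mm wide and 27 mm tall, connect adjacent legs with their undersides at z = 101 mm, each running between the inner faces of the legs it joins and aligned with the legs' outer faces on the other axis.

C is an open storage box with external size 594×177×332 mm and wall thickness 13 mm (the base is also 13 mm thick). The base covers the whole footprint; the four walls stand on the base, with the y-facing walls full-width and the x-facing walls fitting between their inner faces.

Two stools sit around the table at the +y, +x sides. The open box is on top of the table.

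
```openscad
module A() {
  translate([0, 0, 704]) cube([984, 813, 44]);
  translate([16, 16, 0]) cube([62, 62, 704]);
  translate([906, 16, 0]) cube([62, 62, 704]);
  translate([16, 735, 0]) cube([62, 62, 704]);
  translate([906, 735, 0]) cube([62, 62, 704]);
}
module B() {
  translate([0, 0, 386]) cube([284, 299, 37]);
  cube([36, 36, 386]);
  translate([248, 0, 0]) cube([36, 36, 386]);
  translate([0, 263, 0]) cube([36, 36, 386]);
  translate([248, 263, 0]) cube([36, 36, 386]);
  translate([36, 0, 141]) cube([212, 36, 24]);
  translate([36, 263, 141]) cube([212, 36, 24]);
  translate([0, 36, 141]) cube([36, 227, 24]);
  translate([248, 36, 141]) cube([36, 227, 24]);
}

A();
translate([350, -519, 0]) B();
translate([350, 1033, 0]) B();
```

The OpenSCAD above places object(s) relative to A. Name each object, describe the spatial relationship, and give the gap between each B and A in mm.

A is a table. B is a stool. Two stools sit around the table at the −y, +y sides. The gap between each stool and the table is 220 mm.

Each stool's nearest face is 220 mm from the table's bounding box.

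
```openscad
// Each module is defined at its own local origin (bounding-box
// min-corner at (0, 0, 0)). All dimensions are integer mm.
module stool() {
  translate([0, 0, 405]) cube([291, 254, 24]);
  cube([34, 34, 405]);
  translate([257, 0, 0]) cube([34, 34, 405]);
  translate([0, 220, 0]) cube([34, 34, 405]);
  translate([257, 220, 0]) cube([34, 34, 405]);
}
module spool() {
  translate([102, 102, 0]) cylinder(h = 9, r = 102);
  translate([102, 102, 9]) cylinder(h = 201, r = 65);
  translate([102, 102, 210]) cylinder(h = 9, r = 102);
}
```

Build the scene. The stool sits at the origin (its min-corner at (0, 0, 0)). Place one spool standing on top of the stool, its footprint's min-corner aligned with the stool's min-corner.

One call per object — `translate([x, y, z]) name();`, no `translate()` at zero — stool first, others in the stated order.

stool();
translate([0, 0, 429]) spool();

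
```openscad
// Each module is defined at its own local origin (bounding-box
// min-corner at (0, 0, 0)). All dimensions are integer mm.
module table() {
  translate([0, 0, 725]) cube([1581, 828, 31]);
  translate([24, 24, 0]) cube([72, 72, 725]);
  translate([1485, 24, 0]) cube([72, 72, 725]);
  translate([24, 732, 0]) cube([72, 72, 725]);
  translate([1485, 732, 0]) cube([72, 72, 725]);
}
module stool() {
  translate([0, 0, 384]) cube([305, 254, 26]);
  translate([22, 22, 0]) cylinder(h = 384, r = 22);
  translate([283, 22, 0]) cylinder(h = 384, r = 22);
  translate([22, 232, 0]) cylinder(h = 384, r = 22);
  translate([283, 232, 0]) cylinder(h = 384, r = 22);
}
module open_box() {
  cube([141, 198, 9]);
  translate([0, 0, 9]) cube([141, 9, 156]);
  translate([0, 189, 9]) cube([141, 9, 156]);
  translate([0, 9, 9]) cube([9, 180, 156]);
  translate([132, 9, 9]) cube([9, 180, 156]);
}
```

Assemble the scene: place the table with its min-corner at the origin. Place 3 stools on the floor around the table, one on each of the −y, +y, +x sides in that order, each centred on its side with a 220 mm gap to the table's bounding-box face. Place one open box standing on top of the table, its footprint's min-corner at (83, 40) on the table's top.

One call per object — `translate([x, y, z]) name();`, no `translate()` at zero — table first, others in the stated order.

table();
translate([638, -474, 0]) stool();
translate([638, 1048, 0]) stool();
translate([1801, 287, 0]) stool();
translate([83, 40, 756]) open_box();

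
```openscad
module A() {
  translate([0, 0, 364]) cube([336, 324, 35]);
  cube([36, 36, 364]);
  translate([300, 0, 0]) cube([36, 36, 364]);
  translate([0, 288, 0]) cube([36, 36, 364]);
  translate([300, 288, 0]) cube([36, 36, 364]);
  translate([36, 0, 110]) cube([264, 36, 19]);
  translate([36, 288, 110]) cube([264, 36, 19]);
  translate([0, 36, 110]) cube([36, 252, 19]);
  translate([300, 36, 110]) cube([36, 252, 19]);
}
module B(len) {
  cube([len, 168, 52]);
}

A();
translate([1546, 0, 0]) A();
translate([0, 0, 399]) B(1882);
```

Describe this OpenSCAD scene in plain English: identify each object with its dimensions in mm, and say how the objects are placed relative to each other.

A is a simple wooden stool: a rectangular seat 336 mm (x) by 324 mm (y), 35 mm thick, top face at z = 399 mm, on four square legs, each 36×36 mm in cross-section. The legs rest on z = 0, each flush with a corner of the seat. Four stretchers, 36 mm wide and 19 mm tall, connect adjacent legs with their undersides at z = 110 mm, each running between the inner faces of the legs it joins and aligned with the legs' outer faces on the other axis.

B is a rectangular beam 1882 mm long (x), 168 mm deep (y), 52 mm thick (z).

The beam spans the tops of two stools placed 1210 mm apart, resting at z = 399 mm.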